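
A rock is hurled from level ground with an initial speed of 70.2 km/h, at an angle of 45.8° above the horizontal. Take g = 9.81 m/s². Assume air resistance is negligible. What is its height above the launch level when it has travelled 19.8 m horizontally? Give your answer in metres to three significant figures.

9.96 m

Convert: 70.2 km/h = 70.2/3.6 = 19.50 m/s.
Resolve: vₓ = 19.50 cos 45.8° = 13.59 m/s and v_y0 = 19.50 sin 45.8° = 13.98 m/s.
Time to reach x = 19.8 m: t = x/vₓ = 19.8/13.59 = 1.456 s.
Height: y = v_y0 t − ½ g t² = 13.98 × 1.456 − 4.905 × 1.456² = 20.36 − 10.40 = 9.956 m.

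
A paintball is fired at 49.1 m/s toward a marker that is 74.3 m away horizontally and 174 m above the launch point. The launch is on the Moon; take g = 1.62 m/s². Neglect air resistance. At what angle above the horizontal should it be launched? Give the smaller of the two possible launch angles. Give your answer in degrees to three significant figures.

Trajectory: y = x tanθ − g x² (1 + tan²θ)/(2v₀²). With x = 74.3, y = 174, v₀ = 49.1, g = 1.62:
1.855 tan²θ − 74.3 tanθ + (175.9) = 0.
tanθ = [74.3 ± √(74.3² − 4 × 1.855 × (175.9))] / (2 × 1.855) = (74.3 ± 64.93) / 3.710, giving tanθ = 2.526 or 37.53.
θ = 68.40° or 88.47°; the smaller is 68.40°.

68.4°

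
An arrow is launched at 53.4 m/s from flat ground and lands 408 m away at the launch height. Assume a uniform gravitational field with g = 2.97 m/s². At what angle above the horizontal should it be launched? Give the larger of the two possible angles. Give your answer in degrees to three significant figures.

77.4°

R = v₀² sin 2θ / g gives sin 2θ = gR/v₀² = 2.97·408/53.4² = 0.4249.
2θ = 25.15° or 180° − 25.15° = 154.9°, so θ = 12.57° or 77.43°.
The larger angle is 77.43°.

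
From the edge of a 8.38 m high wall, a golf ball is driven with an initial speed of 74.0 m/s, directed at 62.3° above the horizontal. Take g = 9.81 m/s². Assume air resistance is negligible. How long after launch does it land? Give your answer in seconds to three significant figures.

Horizontal component vₓ = 74.00 cos 62.3° = 34.40 m/s; vertical v_y0 = 74.00 sin 62.3° = 65.52 m/s.
Vertical motion (up positive, ground at y = 0): 4.905 t² − (65.52) t − 8.38 = 0, so t = (65.52 + √(65.52² + 2·9.81·8.38)) / 9.81 = (65.52 + 66.76) / 9.81 = 13.48 s.

13.5 s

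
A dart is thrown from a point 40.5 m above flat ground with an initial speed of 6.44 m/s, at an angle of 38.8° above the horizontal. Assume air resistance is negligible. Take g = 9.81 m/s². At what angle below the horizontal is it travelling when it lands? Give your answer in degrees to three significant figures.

vₓ = 6.440 cos 38.8° = 5.019 m/s; v_y0 = 6.440 sin 38.8° = 4.035 m/s.
Vertical motion (up positive, ground at y = 0): 4.905 t² − (4.035) t − 40.5 = 0, so t = (4.035 + √(4.035² + 2·9.81·40.5)) / 9.81 = (4.035 + 28.48) / 9.81 = 3.314 s.
At impact: v_y = v_y0 − g t = −28.48 m/s; vₓ = 5.019 m/s.
Angle below horizontal: arctan(|v_y|/vₓ) = arctan(28.48/5.019) = 80.00°.

80.0°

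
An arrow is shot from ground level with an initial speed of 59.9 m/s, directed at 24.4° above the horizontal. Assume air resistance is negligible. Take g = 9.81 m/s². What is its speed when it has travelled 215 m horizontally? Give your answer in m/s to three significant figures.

56.3 m/s

Horizontal component vₓ = 59.90 cos 24.4° = 54.55 m/s; vertical v_y0 = 59.90 sin 24.4° = 24.74 m/s.
Time to reach x = 215 m: t = x/vₓ = 215/54.55 = 3.941 s.
Vertical velocity there: v_y = v_y0 − g t = 24.74 − 9.81 × 3.941 = −13.92 m/s.
Speed: √(vₓ² + v_y²) = √(54.55² + 13.92²) = 56.30 m/s.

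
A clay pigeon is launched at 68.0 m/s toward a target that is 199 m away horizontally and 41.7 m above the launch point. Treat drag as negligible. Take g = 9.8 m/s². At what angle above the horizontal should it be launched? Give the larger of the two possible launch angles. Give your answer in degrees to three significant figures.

Trajectory: y = x tanθ − g x² (1 + tan²θ)/(2v₀²). With x = 199, y = 41.7, v₀ = 68.0, g = 9.80:
41.96 tan²θ − 199 tanθ + (83.66) = 0.
tanθ = [199 ± √(199² − 4 × 41.96 × (83.66))] / (2 × 41.96) = (199 ± 159.9) / 83.93, giving tanθ = 0.4663 or 4.276.
θ = 25.00° or 76.84°; the larger is 76.84°.

76.8°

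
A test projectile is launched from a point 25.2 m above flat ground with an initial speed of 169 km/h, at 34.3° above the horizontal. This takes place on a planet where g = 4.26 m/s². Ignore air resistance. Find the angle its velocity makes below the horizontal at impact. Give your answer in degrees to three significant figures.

37.9°

Convert: 169 km/h = 169/3.6 = 46.94 m/s.
Resolve: vₓ = 46.94 cos 34.3° = 38.78 m/s and v_y0 = 46.94 sin 34.3° = 26.45 m/s.
With up positive and y = 0 at the ground: y(t) = 25.2 + (26.45) t − 2.130 t². Setting y = 0 and taking the positive root: t = [26.45 + √(26.45² + 2·4.26·25.2)] / 4.26 = (26.45 + 30.24) / 4.26 = 13.31 s.
At impact: v_y = v_y0 − g t = −30.24 m/s; vₓ = 38.78 m/s.
Angle below horizontal: arctan(|v_y|/vₓ) = arctan(30.24/38.78) = 37.95°.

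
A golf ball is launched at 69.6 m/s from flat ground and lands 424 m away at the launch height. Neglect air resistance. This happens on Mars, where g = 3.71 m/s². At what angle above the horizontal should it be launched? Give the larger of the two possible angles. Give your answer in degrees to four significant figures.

R = v₀² sin 2θ / g gives sin 2θ = gR/v₀² = 3.71·424/69.6² = 0.3247.
2θ = 18.95° or 180° − 18.95° = 161.1°, so θ = 9.475° or 80.53°.
The larger angle is 80.53°.

80.53°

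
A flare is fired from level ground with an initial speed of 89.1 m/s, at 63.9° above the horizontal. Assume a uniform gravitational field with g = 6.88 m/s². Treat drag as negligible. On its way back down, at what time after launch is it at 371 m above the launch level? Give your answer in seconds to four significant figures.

16.87 s

Horizontal component vₓ = 89.10 cos 63.9° = 39.20 m/s; vertical v_y0 = 89.10 sin 63.9° = 80.01 m/s.
Height y(t) = 80.01 t − 3.440 t² = 371 gives 3.440 t² − 80.01 t + 371 = 0.
t = [80.01 ± √(80.01² − 2·6.88·371)] / 6.88 = (80.01 ± 36.02) / 6.88, so t = 6.395 s or t = 16.87 s.
The descending-branch root is 16.87 s.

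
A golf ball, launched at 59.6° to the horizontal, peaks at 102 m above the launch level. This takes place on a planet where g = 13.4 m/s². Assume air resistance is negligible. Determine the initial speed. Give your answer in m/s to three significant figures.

60.6 m/s

At the peak v_y = 0, so v_y0 = √(2gH) = √(2 × 13.4 × 102) = 52.28 m/s.
v_y0 = v₀ sin θ ⇒ v₀ = 52.28 / sin 59.6° = 60.62 m/s.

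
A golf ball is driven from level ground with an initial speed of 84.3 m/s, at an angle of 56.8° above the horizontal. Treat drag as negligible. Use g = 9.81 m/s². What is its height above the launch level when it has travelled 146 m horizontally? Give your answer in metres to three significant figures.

174 m

vₓ = 84.30 cos 56.8° = 46.16 m/s; v_y0 = 84.30 sin 56.8° = 70.54 m/s.
x = vₓ t ⇒ t = 146/46.16 = 3.163 s.
Height: y = v_y0 t − ½ g t² = 70.54 × 3.163 − 4.905 × 3.163² = 223.1 − 49.07 = 174.0 m.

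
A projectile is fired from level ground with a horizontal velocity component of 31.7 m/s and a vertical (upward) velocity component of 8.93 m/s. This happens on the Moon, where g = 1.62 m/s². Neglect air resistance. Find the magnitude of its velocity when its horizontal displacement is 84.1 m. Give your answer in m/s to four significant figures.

x = vₓ t ⇒ t = 84.1/31.70 = 2.653 s.
Vertical velocity there: v_y = v_y0 − g t = 8.930 − 1.62 × 2.653 = 4.632 m/s.
Speed: √(vₓ² + v_y²) = √(31.70² + 4.632²) = 32.04 m/s.

32.04 m/s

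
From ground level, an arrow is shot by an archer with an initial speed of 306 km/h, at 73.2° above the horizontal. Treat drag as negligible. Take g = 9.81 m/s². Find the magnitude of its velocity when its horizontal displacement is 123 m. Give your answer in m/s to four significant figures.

Convert: 306 km/h = 306/3.6 = 85.00 m/s.
Horizontal component vₓ = 85.00 cos 73.2° = 24.57 m/s; vertical v_y0 = 85.00 sin 73.2° = 81.37 m/s.
Time to reach x = 123 m: t = x/vₓ = 123/24.57 = 5.007 s.
Vertical velocity there: v_y = v_y0 − g t = 81.37 − 9.81 × 5.007 = 32.26 m/s.
Speed: √(vₓ² + v_y²) = √(24.57² + 32.26²) = 40.55 m/s.

40.55 m/s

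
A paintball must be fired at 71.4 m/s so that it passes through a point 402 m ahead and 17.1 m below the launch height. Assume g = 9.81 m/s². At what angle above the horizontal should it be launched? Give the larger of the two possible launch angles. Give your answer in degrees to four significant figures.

Trajectory: y = x tanθ − g x² (1 + tan²θ)/(2v₀²). With x = 402, y = −17.1, v₀ = 71.4, g = 9.81:
155.5 tan²θ − 402 tanθ + (138.4) = 0.
tanθ = [402 ± √(402² − 4 × 155.5 × (138.4))] / (2 × 155.5) = (402 ± 274.8) / 311.0, giving tanθ = 0.4089 or 2.176.
θ = 22.24° or 65.32°; the larger is 65.32°.

65.32°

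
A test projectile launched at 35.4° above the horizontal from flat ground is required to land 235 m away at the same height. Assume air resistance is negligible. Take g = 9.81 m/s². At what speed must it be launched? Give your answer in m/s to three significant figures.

On level ground R = v₀² sin 2θ / g ⇒ v₀ = √(gR / sin 2θ).
v₀ = √(9.81 × 235 / sin 70.80°) = √(2305 / 0.9444) = √2441.1 = 49.41 m/s.

49.4 m/s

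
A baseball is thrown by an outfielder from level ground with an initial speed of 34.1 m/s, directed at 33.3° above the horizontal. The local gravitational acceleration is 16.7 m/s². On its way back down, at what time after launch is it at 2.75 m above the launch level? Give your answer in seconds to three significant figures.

2.08 s

vₓ = 34.10 cos 33.3° = 28.50 m/s; v_y0 = 34.10 sin 33.3° = 18.72 m/s.
Set y = v_y0 t − ½ g t² = 2.75: 8.350 t² − 18.72 t + 2.75 = 0.
t = [18.72 ± √(18.72² − 2·16.7·2.75)] / 16.7 = (18.72 ± 16.08) / 16.7, so t = 0.1580 s or t = 2.084 s.
The descending-branch root is 2.084 s.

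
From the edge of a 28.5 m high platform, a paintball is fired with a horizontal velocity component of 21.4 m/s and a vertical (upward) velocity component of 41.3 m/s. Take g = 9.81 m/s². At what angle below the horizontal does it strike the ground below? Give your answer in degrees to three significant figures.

65.8°

Vertical motion (up positive, ground at y = 0): 4.905 t² − (41.30) t − 28.5 = 0, so t = (41.30 + √(41.30² + 2·9.81·28.5)) / 9.81 = (41.30 + 47.59) / 9.81 = 9.061 s.
At impact: v_y = v_y0 − g t = −47.59 m/s; vₓ = 21.40 m/s.
Angle below horizontal: arctan(|v_y|/vₓ) = arctan(47.59/21.40) = 65.79°.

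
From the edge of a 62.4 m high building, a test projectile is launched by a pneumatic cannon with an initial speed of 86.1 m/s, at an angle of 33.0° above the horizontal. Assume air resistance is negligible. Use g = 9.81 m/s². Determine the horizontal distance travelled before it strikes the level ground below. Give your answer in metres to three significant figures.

Components: vₓ = 86.10 cos 33.0° = 72.21 m/s, v_y0 = 86.10 sin 33.0° = 46.89 m/s.
With up positive and y = 0 at the ground: y(t) = 62.4 + (46.89) t − 4.905 t². Setting y = 0 and taking the positive root: t = [46.89 + √(46.89² + 2·9.81·62.4)] / 9.81 = (46.89 + 58.51) / 9.81 = 10.74 s.
Horizontal distance: R = vₓ t = 72.21 × 10.74 = 775.8 m.

776 m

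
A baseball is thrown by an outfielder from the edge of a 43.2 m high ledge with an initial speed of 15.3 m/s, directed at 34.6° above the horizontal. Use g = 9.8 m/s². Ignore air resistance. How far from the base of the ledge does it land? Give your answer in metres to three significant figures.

50.2 m

Resolve: vₓ = 15.30 cos 34.6° = 12.59 m/s and v_y0 = 15.30 sin 34.6° = 8.688 m/s.
Vertical motion (up positive, ground at y = 0): 4.900 t² − (8.688) t − 43.2 = 0, so t = (8.688 + √(8.688² + 2·9.80·43.2)) / 9.80 = (8.688 + 30.37) / 9.80 = 3.985 s.
Horizontal distance: R = vₓ t = 12.59 × 3.985 = 50.19 m.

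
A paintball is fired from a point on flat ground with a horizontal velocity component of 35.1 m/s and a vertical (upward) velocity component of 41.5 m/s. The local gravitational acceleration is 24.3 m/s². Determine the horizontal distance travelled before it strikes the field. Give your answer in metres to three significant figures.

Flight time T = 2 v_y0 / g = 3.416 s.
Range: R = vₓ T = 35.10 × 3.416 = 119.9 m.

120 m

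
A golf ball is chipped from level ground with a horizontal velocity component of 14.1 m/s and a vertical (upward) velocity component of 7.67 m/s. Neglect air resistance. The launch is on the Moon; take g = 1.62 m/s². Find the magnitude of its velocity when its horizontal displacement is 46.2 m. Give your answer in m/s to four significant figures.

14.30 m/s

x = vₓ t ⇒ t = 46.2/14.10 = 3.277 s.
Vertical velocity there: v_y = v_y0 − g t = 7.670 − 1.62 × 3.277 = 2.362 m/s.
Speed: √(vₓ² + v_y²) = √(14.10² + 2.362²) = 14.30 m/s.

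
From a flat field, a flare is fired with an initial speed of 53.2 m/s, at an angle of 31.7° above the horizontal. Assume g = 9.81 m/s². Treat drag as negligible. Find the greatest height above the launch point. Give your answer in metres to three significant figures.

vₓ = 53.20 cos 31.7° = 45.26 m/s; v_y0 = 53.20 sin 31.7° = 27.96 m/s.
Peak height H = v_y0² / (2g) = 781.49 / 19.62 = 39.83 m.

39.8 m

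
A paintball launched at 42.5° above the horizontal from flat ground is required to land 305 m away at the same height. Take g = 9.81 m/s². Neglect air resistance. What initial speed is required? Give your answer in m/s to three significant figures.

Level-ground range: R = v₀² sin(2θ)/g, so v₀ = √(gR / sin 2θ).
v₀ = √(9.81 × 305 / sin 85.00°) = √(2992 / 0.9962) = √3003.5 = 54.80 m/s.

54.8 m/s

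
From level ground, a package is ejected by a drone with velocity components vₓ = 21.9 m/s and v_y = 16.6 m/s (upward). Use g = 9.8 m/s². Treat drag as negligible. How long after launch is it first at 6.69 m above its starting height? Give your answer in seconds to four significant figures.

Set y = v_y0 t − ½ g t² = 6.69: 4.900 t² − 16.60 t + 6.69 = 0.
Quadratic formula: t = (16.60 ± √144.44) / 9.80 = (16.60 ± 12.02) / 9.80 → t = 0.4675 s or 2.920 s.
The first (ascending) time is 0.4675 s.

0.4675 s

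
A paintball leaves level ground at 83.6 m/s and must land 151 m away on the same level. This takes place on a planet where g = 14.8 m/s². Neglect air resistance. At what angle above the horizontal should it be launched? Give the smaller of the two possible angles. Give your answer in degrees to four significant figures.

R = v₀² sin 2θ / g gives sin 2θ = gR/v₀² = 14.8·151/83.6² = 0.3198.
2θ = 18.65° or 180° − 18.65° = 161.4°, so θ = 9.324° or 80.68°.
The smaller angle is 9.324°.

9.324°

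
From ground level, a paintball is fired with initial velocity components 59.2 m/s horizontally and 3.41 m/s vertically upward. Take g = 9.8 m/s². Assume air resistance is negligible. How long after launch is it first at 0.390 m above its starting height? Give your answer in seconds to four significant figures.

Set y = v_y0 t − ½ g t² = 0.390: 4.900 t² − 3.410 t + 0.390 = 0.
t = [3.410 ± √(3.410² − 2·9.80·0.390)] / 9.80 = (3.410 ± 1.996) / 9.80, so t = 0.1443 s or t = 0.5516 s.
The first (ascending) time is 0.1443 s.

0.1443 s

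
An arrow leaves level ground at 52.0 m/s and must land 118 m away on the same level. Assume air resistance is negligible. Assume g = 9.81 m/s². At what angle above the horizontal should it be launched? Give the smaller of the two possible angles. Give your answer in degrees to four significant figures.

12.67°

R = v₀² sin 2θ / g gives sin 2θ = gR/v₀² = 9.81·118/52.0² = 0.4281.
2θ = 25.35° or 180° − 25.35° = 154.7°, so θ = 12.67° or 77.33°.
The smaller angle is 12.67°.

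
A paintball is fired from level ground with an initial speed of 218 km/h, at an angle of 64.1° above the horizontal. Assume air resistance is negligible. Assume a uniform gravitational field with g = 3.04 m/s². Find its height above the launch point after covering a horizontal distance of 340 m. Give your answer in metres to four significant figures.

Convert: 218 km/h = 218/3.6 = 60.56 m/s.
Resolve: vₓ = 60.56 cos 64.1° = 26.45 m/s and v_y0 = 60.56 sin 64.1° = 54.47 m/s.
x = vₓ t ⇒ t = 340/26.45 = 12.85 s.
Height: y = v_y0 t − ½ g t² = 54.47 × 12.85 − 1.520 × 12.85² = 700.2 − 251.1 = 449.1 m.

449.1 m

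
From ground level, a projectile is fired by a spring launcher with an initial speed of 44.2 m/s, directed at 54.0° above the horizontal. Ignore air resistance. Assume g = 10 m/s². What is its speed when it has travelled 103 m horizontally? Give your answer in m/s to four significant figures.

Horizontal component vₓ = 44.20 cos 54.0° = 25.98 m/s; vertical v_y0 = 44.20 sin 54.0° = 35.76 m/s.
Time to reach x = 103 m: t = x/vₓ = 103/25.98 = 3.965 s.
Vertical velocity there: v_y = v_y0 − g t = 35.76 − 10.0 × 3.965 = −3.887 m/s.
Speed: √(vₓ² + v_y²) = √(25.98² + 3.887²) = 26.27 m/s.

26.27 m/s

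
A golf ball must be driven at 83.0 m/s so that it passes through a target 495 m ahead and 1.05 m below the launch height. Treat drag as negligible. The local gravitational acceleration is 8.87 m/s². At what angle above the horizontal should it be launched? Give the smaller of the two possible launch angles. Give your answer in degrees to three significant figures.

19.7°

Trajectory: y = x tanθ − g x² (1 + tan²θ)/(2v₀²). With x = 495, y = −1.05, v₀ = 83.0, g = 8.87:
157.7 tan²θ − 495 tanθ + (156.7) = 0.
tanθ = [495 ± √(495² − 4 × 157.7 × (156.7))] / (2 × 157.7) = (495 ± 382.3) / 315.5, giving tanθ = 0.3572 or 2.781.
θ = 19.66° or 70.22°; the smaller is 19.66°.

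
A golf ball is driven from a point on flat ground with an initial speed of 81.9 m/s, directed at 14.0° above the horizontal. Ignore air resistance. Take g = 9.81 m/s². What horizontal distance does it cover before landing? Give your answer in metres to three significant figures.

321 m

Components: vₓ = 81.90 cos 14.0° = 79.47 m/s, v_y0 = 81.90 sin 14.0° = 19.81 m/s.
Time aloft: T = 2 v_y0 / g = 2 × 19.81 / 9.81 = 4.039 s.
Range: R = vₓ T = 79.47 × 4.039 = 321.0 m.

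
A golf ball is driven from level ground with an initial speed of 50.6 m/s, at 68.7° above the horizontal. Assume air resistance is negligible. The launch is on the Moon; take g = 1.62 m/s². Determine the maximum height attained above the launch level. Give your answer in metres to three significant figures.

Horizontal component vₓ = 50.60 cos 68.7° = 18.38 m/s; vertical v_y0 = 50.60 sin 68.7° = 47.14 m/s.
Maximum height: H = v_y0² / (2g) = 47.14² / (2 × 1.62) = 686.0 m.

686 m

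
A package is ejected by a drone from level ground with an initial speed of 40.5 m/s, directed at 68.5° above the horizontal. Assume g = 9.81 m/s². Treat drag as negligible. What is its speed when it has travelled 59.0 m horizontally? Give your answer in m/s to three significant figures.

vₓ = 40.50 cos 68.5° = 14.84 m/s; v_y0 = 40.50 sin 68.5° = 37.68 m/s.
x = vₓ t ⇒ t = 59.0/14.84 = 3.975 s.
Vertical velocity there: v_y = v_y0 − g t = 37.68 − 9.81 × 3.975 = −1.311 m/s.
Speed: √(vₓ² + v_y²) = √(14.84² + 1.311²) = 14.90 m/s.

14.9 m/s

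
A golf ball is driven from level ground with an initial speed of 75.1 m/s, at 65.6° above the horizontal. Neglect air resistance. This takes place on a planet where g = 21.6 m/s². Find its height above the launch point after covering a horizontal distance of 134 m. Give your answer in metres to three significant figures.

Components: vₓ = 75.10 cos 65.6° = 31.02 m/s, v_y0 = 75.10 sin 65.6° = 68.39 m/s.
Time to reach x = 134 m: t = x/vₓ = 134/31.02 = 4.319 s.
Height: y = v_y0 t − ½ g t² = 68.39 × 4.319 − 10.80 × 4.319² = 295.4 − 201.5 = 93.92 m.

93.9 m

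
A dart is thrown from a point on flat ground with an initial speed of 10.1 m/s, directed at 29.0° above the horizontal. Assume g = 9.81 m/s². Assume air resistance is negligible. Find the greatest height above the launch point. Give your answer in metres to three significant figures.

1.22 m

Horizontal component vₓ = 10.10 cos 29.0° = 8.834 m/s; vertical v_y0 = 10.10 sin 29.0° = 4.897 m/s.
Maximum height: H = v_y0² / (2g) = 4.897² / (2 × 9.81) = 1.222 m.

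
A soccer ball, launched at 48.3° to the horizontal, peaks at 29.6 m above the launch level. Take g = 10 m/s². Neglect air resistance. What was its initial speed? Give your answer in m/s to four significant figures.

At the peak v_y = 0, so v_y0 = √(2gH) = √(2 × 10.0 × 29.6) = 24.33 m/s.
v_y0 = v₀ sin θ ⇒ v₀ = 24.33 / sin 48.3° = 32.59 m/s.

32.59 m/s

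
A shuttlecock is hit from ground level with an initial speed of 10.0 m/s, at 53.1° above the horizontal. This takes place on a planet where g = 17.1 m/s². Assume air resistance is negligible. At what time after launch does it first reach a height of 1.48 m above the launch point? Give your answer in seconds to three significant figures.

0.254 s

Horizontal component vₓ = 10.00 cos 53.1° = 6.004 m/s; vertical v_y0 = 10.00 sin 53.1° = 7.997 m/s.
Require v_y0 t − ½ g t² = 1.48, i.e. 8.550 t² − 7.997 t + 1.48 = 0.
t = [7.997 ± √(7.997² − 2·17.1·1.48)] / 17.1 = (7.997 ± 3.652) / 17.1, so t = 0.2541 s or t = 0.6812 s.
The first (ascending) time is 0.2541 s.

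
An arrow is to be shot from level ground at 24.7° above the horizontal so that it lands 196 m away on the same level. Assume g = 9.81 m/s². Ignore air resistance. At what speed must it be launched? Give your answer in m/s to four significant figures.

From R = (v₀² / g) sin 2θ: v₀ = √(gR / sin 2θ).
v₀ = √(9.81 × 196 / sin 49.40°) = √(1923 / 0.7593) = √2532.4 = 50.32 m/s.

50.32 m/s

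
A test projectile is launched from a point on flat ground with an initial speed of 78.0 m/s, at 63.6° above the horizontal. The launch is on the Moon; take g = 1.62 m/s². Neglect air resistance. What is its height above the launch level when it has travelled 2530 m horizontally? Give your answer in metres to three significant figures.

786 m

vₓ = 78.00 cos 63.6° = 34.68 m/s; v_y0 = 78.00 sin 63.6° = 69.87 m/s.
Time to reach x = 2530 m: t = x/vₓ = 2530/34.68 = 72.95 s.
Height: y = v_y0 t − ½ g t² = 69.87 × 72.95 − 0.8100 × 72.95² = 5097 − 4311 = 786.1 m.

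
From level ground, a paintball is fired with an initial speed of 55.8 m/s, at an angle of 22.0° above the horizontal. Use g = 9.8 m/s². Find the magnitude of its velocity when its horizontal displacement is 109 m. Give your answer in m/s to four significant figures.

vₓ = 55.80 cos 22.0° = 51.74 m/s; v_y0 = 55.80 sin 22.0° = 20.90 m/s.
Time to reach x = 109 m: t = x/vₓ = 109/51.74 = 2.107 s.
Vertical velocity there: v_y = v_y0 − g t = 20.90 − 9.80 × 2.107 = 0.2563 m/s.
Speed: √(vₓ² + v_y²) = √(51.74² + 0.2563²) = 51.74 m/s.

51.74 m/s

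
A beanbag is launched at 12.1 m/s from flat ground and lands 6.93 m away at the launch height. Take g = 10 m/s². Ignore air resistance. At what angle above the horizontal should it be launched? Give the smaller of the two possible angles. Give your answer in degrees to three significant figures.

14.1°

From R = (v₀²/g) sin 2θ: sin 2θ = 10.0 × 6.93 / 146.41 = 0.4733.
2θ = 28.25° or 180° − 28.25° = 151.7°, so θ = 14.13° or 75.87°.
The smaller angle is 14.13°.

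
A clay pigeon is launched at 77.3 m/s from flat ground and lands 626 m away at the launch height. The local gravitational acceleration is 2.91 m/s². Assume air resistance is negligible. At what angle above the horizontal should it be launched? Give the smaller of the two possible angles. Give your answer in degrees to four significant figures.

8.875°

From R = (v₀²/g) sin 2θ: sin 2θ = 2.91 × 626 / 5975.3 = 0.3049.
2θ = 17.75° or 180° − 17.75° = 162.2°, so θ = 8.875° or 81.12°.
The smaller angle is 8.875°.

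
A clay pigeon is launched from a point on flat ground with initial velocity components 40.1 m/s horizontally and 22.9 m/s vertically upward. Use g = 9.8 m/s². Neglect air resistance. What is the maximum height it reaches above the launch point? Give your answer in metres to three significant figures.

26.8 m

Peak height H = v_y0² / (2g) = 524.41 / 19.60 = 26.76 m.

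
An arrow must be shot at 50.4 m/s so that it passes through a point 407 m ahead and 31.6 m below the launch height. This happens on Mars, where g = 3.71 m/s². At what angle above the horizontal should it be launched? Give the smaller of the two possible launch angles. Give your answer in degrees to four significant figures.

Trajectory: y = x tanθ − g x² (1 + tan²θ)/(2v₀²). With x = 407, y = −31.6, v₀ = 50.4, g = 3.71:
121.0 tan²θ − 407 tanθ + (89.37) = 0.
tanθ = [407 ± √(407² − 4 × 121.0 × (89.37))] / (2 × 121.0) = (407 ± 349.9) / 241.9, giving tanθ = 0.2362 or 3.128.
θ = 13.29° or 72.27°; the smaller is 13.29°.

13.29°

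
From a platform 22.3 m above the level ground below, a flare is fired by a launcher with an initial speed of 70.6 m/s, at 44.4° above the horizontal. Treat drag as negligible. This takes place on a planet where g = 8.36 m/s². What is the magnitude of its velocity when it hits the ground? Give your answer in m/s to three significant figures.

73.2 m/s

vₓ = 70.60 cos 44.4° = 50.44 m/s; v_y0 = 70.60 sin 44.4° = 49.40 m/s.
The projectile lands when y = 22.3 + (49.40) t − ½·8.36·t² = 0. Positive root: t = (49.40 + √(49.40² + 2·8.36·22.3)) / 8.36 = (49.40 + 53.04) / 8.36 = 12.25 s.
Vertical velocity at impact: v_y = v_y0 − g t = 49.40 − 8.36 × 12.25 = −53.04 m/s.
Speed: |v| = √(vₓ² + v_y²) = √(50.44² + 53.04²) = 73.19 m/s.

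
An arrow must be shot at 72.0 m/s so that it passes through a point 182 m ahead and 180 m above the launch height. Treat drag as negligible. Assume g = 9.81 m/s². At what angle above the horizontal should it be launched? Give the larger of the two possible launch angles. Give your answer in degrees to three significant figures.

76.6°

Trajectory: y = x tanθ − g x² (1 + tan²θ)/(2v₀²). With x = 182, y = 180, v₀ = 72.0, g = 9.81:
31.34 tan²θ − 182 tanθ + (211.3) = 0.
tanθ = [182 ± √(182² − 4 × 31.34 × (211.3))] / (2 × 31.34) = (182 ± 81.42) / 62.68, giving tanθ = 1.605 or 4.202.
θ = 58.07° or 76.61°; the larger is 76.61°.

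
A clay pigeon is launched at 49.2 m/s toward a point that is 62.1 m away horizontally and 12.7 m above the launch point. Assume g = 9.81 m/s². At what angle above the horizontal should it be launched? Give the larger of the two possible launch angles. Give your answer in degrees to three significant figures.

Trajectory: y = x tanθ − g x² (1 + tan²θ)/(2v₀²). With x = 62.1, y = 12.7, v₀ = 49.2, g = 9.81:
7.814 tan²θ − 62.1 tanθ + (20.51) = 0.
tanθ = [62.1 ± √(62.1² − 4 × 7.814 × (20.51))] / (2 × 7.814) = (62.1 ± 56.70) / 15.63, giving tanθ = 0.3454 or 7.602.
θ = 19.05° or 82.51°; the larger is 82.51°.

82.5°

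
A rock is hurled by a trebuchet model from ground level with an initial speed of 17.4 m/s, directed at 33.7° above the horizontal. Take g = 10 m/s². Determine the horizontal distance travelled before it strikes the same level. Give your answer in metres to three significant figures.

28.0 m

Horizontal component vₓ = 17.40 cos 33.7° = 14.48 m/s; vertical v_y0 = 17.40 sin 33.7° = 9.654 m/s.
Time aloft: T = 2 v_y0 / g = 2 × 9.654 / 10.0 = 1.931 s.
Horizontal distance R = vₓ T = 14.48 × 1.931 = 27.95 m.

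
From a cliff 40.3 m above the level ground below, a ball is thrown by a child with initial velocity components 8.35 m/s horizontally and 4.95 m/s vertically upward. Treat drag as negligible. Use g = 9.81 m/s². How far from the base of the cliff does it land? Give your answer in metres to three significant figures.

Vertical motion (up positive, ground at y = 0): 4.905 t² − (4.950) t − 40.3 = 0, so t = (4.950 + √(4.950² + 2·9.81·40.3)) / 9.81 = (4.950 + 28.55) / 9.81 = 3.415 s.
Horizontal distance: R = vₓ t = 8.350 × 3.415 = 28.52 m.

28.5 m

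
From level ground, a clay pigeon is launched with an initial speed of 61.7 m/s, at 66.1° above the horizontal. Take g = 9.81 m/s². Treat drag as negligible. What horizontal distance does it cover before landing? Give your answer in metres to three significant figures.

Horizontal component vₓ = 61.70 cos 66.1° = 25.00 m/s; vertical v_y0 = 61.70 sin 66.1° = 56.41 m/s.
Time aloft: T = 2 v_y0 / g = 2 × 56.41 / 9.81 = 11.50 s.
Range: R = vₓ T = 25.00 × 11.50 = 287.5 m.

287 m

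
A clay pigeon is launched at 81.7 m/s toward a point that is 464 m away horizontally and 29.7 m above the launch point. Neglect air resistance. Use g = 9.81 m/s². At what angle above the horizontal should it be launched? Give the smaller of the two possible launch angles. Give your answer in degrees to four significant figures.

Trajectory: y = x tanθ − g x² (1 + tan²θ)/(2v₀²). With x = 464, y = 29.7, v₀ = 81.7, g = 9.81:
158.2 tan²θ − 464 tanθ + (187.9) = 0.
tanθ = [464 ± √(464² − 4 × 158.2 × (187.9))] / (2 × 158.2) = (464 ± 310.5) / 316.4, giving tanθ = 0.4853 or 2.448.
θ = 25.89° or 67.78°; the smaller is 25.89°.

25.89°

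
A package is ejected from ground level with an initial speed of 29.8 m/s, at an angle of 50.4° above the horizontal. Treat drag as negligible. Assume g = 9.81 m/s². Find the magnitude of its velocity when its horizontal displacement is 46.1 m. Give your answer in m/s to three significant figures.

19.0 m/s

Components: vₓ = 29.80 cos 50.4° = 19.00 m/s, v_y0 = 29.80 sin 50.4° = 22.96 m/s.
Time to reach x = 46.1 m: t = x/vₓ = 46.1/19.00 = 2.427 s.
Vertical velocity there: v_y = v_y0 − g t = 22.96 − 9.81 × 2.427 = −0.8468 m/s.
Speed: √(vₓ² + v_y²) = √(19.00² + 0.8468²) = 19.01 m/s.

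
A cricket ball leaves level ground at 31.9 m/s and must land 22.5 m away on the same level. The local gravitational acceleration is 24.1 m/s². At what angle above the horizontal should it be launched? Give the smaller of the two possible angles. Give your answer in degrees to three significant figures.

16.1°

From R = (v₀²/g) sin 2θ: sin 2θ = 24.1 × 22.5 / 1017.6 = 0.5329.
2θ = 32.20° or 180° − 32.20° = 147.8°, so θ = 16.10° or 73.90°.
The smaller angle is 16.10°.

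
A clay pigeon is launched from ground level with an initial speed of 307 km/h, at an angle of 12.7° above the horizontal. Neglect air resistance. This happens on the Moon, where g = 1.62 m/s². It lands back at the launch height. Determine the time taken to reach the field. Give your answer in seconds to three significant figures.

Convert: 307 km/h = 307/3.6 = 85.28 m/s.
Components: vₓ = 85.28 cos 12.7° = 83.19 m/s, v_y0 = 85.28 sin 12.7° = 18.75 m/s.
It returns to y = 0 when t = 2 v_y0 / g = 2(18.75)/1.62 = 23.15 s.

23.1 s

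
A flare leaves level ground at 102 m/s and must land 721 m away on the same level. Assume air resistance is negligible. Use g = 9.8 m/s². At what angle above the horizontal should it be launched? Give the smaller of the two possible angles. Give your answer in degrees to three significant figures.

R = v₀² sin 2θ / g gives sin 2θ = gR/v₀² = 9.80·721/102² = 0.6791.
2θ = 42.78° or 180° − 42.78° = 137.2°, so θ = 21.39° or 68.61°.
The smaller angle is 21.39°.

21.4°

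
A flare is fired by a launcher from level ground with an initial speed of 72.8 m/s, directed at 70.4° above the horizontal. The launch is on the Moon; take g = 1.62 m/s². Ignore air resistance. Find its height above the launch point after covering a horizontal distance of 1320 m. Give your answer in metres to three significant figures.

1340 m

Horizontal component vₓ = 72.80 cos 70.4° = 24.42 m/s; vertical v_y0 = 72.80 sin 70.4° = 68.58 m/s.
Time to reach x = 1320 m: t = x/vₓ = 1320/24.42 = 54.05 s.
Height: y = v_y0 t − ½ g t² = 68.58 × 54.05 − 0.8100 × 54.05² = 3707 − 2367 = 1340 m.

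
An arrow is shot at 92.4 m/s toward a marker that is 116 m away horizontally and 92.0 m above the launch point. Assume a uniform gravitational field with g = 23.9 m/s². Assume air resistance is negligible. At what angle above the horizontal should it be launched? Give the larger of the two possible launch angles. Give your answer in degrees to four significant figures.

78.64°

Trajectory: y = x tanθ − g x² (1 + tan²θ)/(2v₀²). With x = 116, y = 92.0, v₀ = 92.4, g = 23.9:
18.83 tan²θ − 116 tanθ + (110.8) = 0.
tanθ = [116 ± √(116² − 4 × 18.83 × (110.8))] / (2 × 18.83) = (116 ± 71.46) / 37.67, giving tanθ = 1.182 or 4.977.
θ = 49.78° or 78.64°; the larger is 78.64°.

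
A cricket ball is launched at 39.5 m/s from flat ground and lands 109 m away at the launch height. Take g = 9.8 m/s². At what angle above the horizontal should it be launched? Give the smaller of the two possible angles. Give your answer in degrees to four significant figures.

21.60°

From R = (v₀²/g) sin 2θ: sin 2θ = 9.80 × 109 / 1560.2 = 0.6846.
2θ = 43.21° or 180° − 43.21° = 136.8°, so θ = 21.60° or 68.40°.
The smaller angle is 21.60°.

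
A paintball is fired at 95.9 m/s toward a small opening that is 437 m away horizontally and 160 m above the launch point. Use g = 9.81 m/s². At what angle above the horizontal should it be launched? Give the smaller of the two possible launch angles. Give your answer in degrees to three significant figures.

Trajectory: y = x tanθ − g x² (1 + tan²θ)/(2v₀²). With x = 437, y = 160, v₀ = 95.9, g = 9.81:
101.9 tan²θ − 437 tanθ + (261.9) = 0.
tanθ = [437 ± √(437² − 4 × 101.9 × (261.9))] / (2 × 101.9) = (437 ± 290.3) / 203.7, giving tanθ = 0.7200 or 3.571.
θ = 35.76° or 74.35°; the smaller is 35.76°.

35.8°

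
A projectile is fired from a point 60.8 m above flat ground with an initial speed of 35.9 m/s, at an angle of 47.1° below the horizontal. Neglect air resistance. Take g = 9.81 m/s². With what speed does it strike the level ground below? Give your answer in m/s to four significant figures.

Horizontal component vₓ = 35.90 cos 47.1° = 24.44 m/s; vertical v_y0 = −26.30 m/s (downward).
Vertical motion (up positive, ground at y = 0): 4.905 t² − (−26.30) t − 60.8 = 0, so t = (−26.30 + √(26.30² + 2·9.81·60.8)) / 9.81 = (−26.30 + 43.41) / 9.81 = 1.744 s.
Vertical velocity at impact: v_y = v_y0 − g t = −26.30 − 9.81 × 1.744 = −43.41 m/s.
Speed: |v| = √(vₓ² + v_y²) = √(24.44² + 43.41²) = 49.82 m/s.

49.82 m/s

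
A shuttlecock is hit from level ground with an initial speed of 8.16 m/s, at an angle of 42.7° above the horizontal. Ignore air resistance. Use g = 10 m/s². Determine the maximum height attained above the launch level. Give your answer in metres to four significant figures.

1.531 m

Components: vₓ = 8.160 cos 42.7° = 5.997 m/s, v_y0 = 8.160 sin 42.7° = 5.534 m/s.
At the apex v_y = 0, so H = v_y0²/(2g) = 5.534²/20.00 = 1.531 m.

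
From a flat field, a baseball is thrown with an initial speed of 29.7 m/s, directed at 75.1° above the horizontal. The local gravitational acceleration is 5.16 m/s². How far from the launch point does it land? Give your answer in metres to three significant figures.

Horizontal component vₓ = 29.70 cos 75.1° = 7.637 m/s; vertical v_y0 = 29.70 sin 75.1° = 28.70 m/s.
Time aloft: T = 2 v_y0 / g = 2 × 28.70 / 5.16 = 11.12 s.
Range: R = vₓ T = 7.637 × 11.12 = 84.96 m.

85.0 m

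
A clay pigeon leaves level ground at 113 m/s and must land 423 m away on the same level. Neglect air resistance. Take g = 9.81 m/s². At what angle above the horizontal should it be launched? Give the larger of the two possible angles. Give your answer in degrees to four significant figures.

80.52°

From R = (v₀²/g) sin 2θ: sin 2θ = 9.81 × 423 / 12769 = 0.3250.
2θ = 18.96° or 180° − 18.96° = 161.0°, so θ = 9.482° or 80.52°.
The larger angle is 80.52°.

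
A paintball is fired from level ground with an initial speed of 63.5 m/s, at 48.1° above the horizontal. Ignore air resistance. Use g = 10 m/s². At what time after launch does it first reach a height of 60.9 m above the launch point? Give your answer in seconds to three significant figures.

1.54 s

Resolve: vₓ = 63.50 cos 48.1° = 42.41 m/s and v_y0 = 63.50 sin 48.1° = 47.26 m/s.
Set y = v_y0 t − ½ g t² = 60.9: 5.000 t² − 47.26 t + 60.9 = 0.
Quadratic formula: t = (47.26 ± √1015.9) / 10.0 = (47.26 ± 31.87) / 10.0 → t = 1.539 s or 7.914 s.
The first (ascending) time is 1.539 s.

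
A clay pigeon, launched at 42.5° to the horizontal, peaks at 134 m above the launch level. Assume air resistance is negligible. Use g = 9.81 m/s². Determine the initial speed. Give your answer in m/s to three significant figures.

At the peak v_y = 0, so v_y0 = √(2gH) = √(2 × 9.81 × 134) = 51.27 m/s.
v_y0 = v₀ sin θ ⇒ v₀ = 51.27 / sin 42.5° = 75.90 m/s.

75.9 m/s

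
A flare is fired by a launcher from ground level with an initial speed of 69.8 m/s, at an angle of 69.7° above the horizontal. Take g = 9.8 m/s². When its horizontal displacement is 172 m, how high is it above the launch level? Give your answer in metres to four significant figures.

217.8 m

Resolve: vₓ = 69.80 cos 69.7° = 24.22 m/s and v_y0 = 69.80 sin 69.7° = 65.46 m/s.
Time to reach x = 172 m: t = x/vₓ = 172/24.22 = 7.103 s.
Height: y = v_y0 t − ½ g t² = 65.46 × 7.103 − 4.900 × 7.103² = 465.0 − 247.2 = 217.8 m.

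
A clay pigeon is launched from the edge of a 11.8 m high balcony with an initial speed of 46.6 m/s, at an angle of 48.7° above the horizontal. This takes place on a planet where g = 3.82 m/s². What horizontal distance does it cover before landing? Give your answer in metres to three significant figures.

574 m

Components: vₓ = 46.60 cos 48.7° = 30.76 m/s, v_y0 = 46.60 sin 48.7° = 35.01 m/s.
With up positive and y = 0 at the ground: y(t) = 11.8 + (35.01) t − 1.910 t². Setting y = 0 and taking the positive root: t = [35.01 + √(35.01² + 2·3.82·11.8)] / 3.82 = (35.01 + 36.27) / 3.82 = 18.66 s.
Horizontal distance: R = vₓ t = 30.76 × 18.66 = 573.9 m.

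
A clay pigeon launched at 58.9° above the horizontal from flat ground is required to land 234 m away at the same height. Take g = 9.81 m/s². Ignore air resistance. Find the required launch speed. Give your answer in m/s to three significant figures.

50.9 m/s

On level ground R = v₀² sin 2θ / g ⇒ v₀ = √(gR / sin 2θ).
v₀ = √(9.81 × 234 / sin 117.8°) = √(2296 / 0.8846) = √2595.1 = 50.94 m/s.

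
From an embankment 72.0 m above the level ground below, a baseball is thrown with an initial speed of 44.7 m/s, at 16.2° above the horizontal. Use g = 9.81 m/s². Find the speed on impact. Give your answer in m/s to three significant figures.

Resolve: vₓ = 44.70 cos 16.2° = 42.93 m/s and v_y0 = 44.70 sin 16.2° = 12.47 m/s.
Vertical motion (up positive, ground at y = 0): 4.905 t² − (12.47) t − 72.0 = 0, so t = (12.47 + √(12.47² + 2·9.81·72.0)) / 9.81 = (12.47 + 39.60) / 9.81 = 5.308 s.
Vertical velocity at impact: v_y = v_y0 − g t = 12.47 − 9.81 × 5.308 = −39.60 m/s.
Speed: |v| = √(vₓ² + v_y²) = √(42.93² + 39.60²) = 58.40 m/s.

58.4 m/s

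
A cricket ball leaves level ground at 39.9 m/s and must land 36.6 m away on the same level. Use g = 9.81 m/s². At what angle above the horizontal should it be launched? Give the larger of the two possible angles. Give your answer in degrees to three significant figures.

From R = (v₀²/g) sin 2θ: sin 2θ = 9.81 × 36.6 / 1592.0 = 0.2255.
2θ = 13.03° or 180° − 13.03° = 167.0°, so θ = 6.517° or 83.48°.
The larger angle is 83.48°.

83.5°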